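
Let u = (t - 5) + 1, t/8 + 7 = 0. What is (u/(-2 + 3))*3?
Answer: -180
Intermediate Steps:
t = -56 (t = -56 + 8*0 = -56 + 0 = -56)
u = -60 (u = (-56 - 5) + 1 = -61 + 1 = -60)
(u/(-2 + 3))*3 = (-60/(-2 + 3))*3 = (-60/1)*3 = (1*(-60))*3 = -60*3 = -180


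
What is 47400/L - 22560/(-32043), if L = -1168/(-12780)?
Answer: 404391219710/779713 ≈ 5.1864e+5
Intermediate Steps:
L = 292/3195 (L = -1168*(-1)/12780 = -1*(-292/3195) = 292/3195 ≈ 0.091393)
47400/L - 22560/(-32043) = 47400/(292/3195) - 22560/(-32043) = 47400*(3195/292) - 22560*(-1/32043) = 37860750/73 + 7520/10681 = 404391219710/779713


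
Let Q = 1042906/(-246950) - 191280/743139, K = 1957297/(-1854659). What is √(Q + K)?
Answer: I*√712575029776356337140010239668538/11345454562490565 ≈ 2.3528*I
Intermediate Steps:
K = -1957297/1854659 (K = 1957297*(-1/1854659) = -1957297/1854659 ≈ -1.0553)
Q = -137043452989/30586362675 (Q = 1042906*(-1/246950) - 191280*1/743139 = -521453/123475 - 63760/247713 = -137043452989/30586362675 ≈ -4.4805)
√(Q + K) = √(-137043452989/30586362675 - 1957297/1854659) = √(-314035469381815226/56727272812452825) = I*√712575029776356337140010239668538/11345454562490565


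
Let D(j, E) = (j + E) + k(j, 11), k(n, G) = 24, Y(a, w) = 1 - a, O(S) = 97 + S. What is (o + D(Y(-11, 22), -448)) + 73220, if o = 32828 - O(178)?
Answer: 105361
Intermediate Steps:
o = 32553 (o = 32828 - (97 + 178) = 32828 - 1*275 = 32828 - 275 = 32553)
D(j, E) = 24 + E + j (D(j, E) = (j + E) + 24 = (E + j) + 24 = 24 + E + j)
(o + D(Y(-11, 22), -448)) + 73220 = (32553 + (24 - 448 + (1 - 1*(-11)))) + 73220 = (32553 + (24 - 448 + (1 + 11))) + 73220 = (32553 + (24 - 448 + 12)) + 73220 = (32553 - 412) + 73220 = 32141 + 73220 = 105361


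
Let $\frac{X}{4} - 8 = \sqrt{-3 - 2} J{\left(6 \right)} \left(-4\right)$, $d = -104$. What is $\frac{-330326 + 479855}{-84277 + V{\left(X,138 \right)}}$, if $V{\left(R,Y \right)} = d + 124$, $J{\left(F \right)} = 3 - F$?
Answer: $- \frac{149529}{84257} \approx -1.7747$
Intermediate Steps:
$X = 32 + 48 i \sqrt{5}$ ($X = 32 + 4 \sqrt{-3 - 2} \left(3 - 6\right) \left(-4\right) = 32 + 4 \sqrt{-5} \left(3 - 6\right) \left(-4\right) = 32 + 4 i \sqrt{5} \left(-3\right) \left(-4\right) = 32 + 4 - 3 i \sqrt{5} \left(-4\right) = 32 + 4 \cdot 12 i \sqrt{5} = 32 + 48 i \sqrt{5} \approx 32.0 + 107.33 i$)
$V{\left(R,Y \right)} = 20$ ($V{\left(R,Y \right)} = -104 + 124 = 20$)
$\frac{-330326 + 479855}{-84277 + V{\left(X,138 \right)}} = \frac{-330326 + 479855}{-84277 + 20} = \frac{149529}{-84257} = 149529 \left(- \frac{1}{84257}\right) = - \frac{149529}{84257}$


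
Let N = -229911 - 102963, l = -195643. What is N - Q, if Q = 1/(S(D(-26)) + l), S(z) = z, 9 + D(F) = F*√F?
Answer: (-8654724*√26 + 65127463847*I)/(2*(-97826*I + 13*√26)) ≈ -3.3287e+5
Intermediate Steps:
D(F) = -9 + F^(3/2) (D(F) = -9 + F*√F = -9 + F^(3/2))
Q = 1/(-195652 - 26*I*√26) (Q = 1/((-9 + (-26)^(3/2)) - 195643) = 1/((-9 - 26*I*√26) - 195643) = 1/(-195652 - 26*I*√26) ≈ -5.1111e-6 + 3.46e-9*I)
N = -332874
N - Q = -332874 - I/(2*(-97826*I + 13*√26))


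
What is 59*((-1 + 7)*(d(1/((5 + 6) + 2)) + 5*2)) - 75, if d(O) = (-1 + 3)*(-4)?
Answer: 633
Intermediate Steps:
d(O) = -8 (d(O) = 2*(-4) = -8)
59*((-1 + 7)*(d(1/((5 + 6) + 2)) + 5*2)) - 75 = 59*((-1 + 7)*(-8 + 5*2)) - 75 = 59*(6*(-8 + 10)) - 75 = 59*(6*2) - 75 = 59*12 - 75 = 708 - 75 = 633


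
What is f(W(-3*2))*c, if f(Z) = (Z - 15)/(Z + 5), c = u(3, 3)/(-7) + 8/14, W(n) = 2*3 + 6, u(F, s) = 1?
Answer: -9/119 ≈ -0.075630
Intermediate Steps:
W(n) = 12 (W(n) = 6 + 6 = 12)
c = 3/7 (c = 1/(-7) + 8/14 = 1*(-⅐) + 8*(1/14) = -⅐ + 4/7 = 3/7 ≈ 0.42857)
f(Z) = (-15 + Z)/(5 + Z)
f(W(-3*2))*c = ((-15 + 12)/(5 + 12))*(3/7) = (-3/17)*(3/7) = ((1/17)*(-3))*(3/7) = -3/17*3/7 = -9/119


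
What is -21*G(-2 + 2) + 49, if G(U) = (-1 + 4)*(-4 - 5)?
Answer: 616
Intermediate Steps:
G(U) = -27 (G(U) = 3*(-9) = -27)
-21*G(-2 + 2) + 49 = -21*(-27) + 49 = 567 + 49 = 616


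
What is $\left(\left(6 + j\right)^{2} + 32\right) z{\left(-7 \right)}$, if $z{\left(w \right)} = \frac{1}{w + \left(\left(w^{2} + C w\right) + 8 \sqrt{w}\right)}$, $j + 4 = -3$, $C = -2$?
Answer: $\frac{33}{64} - \frac{33 i \sqrt{7}}{448} \approx 0.51563 - 0.19489 i$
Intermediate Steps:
$j = -7$ ($j = -4 - 3 = -7$)
$z{\left(w \right)} = \frac{1}{w^{2} - w + 8 \sqrt{w}}$ ($z{\left(w \right)} = \frac{1}{w + \left(\left(w^{2} - 2 w\right) + 8 \sqrt{w}\right)} = \frac{1}{w + \left(w^{2} - 2 w + 8 \sqrt{w}\right)} = \frac{1}{w^{2} - w + 8 \sqrt{w}}$)
$\left(\left(6 + j\right)^{2} + 32\right) z{\left(-7 \right)} = \frac{\left(6 - 7\right)^{2} + 32}{\left(-7\right)^{2} - -7 + 8 \sqrt{-7}} = \frac{\left(-1\right)^{2} + 32}{49 + 7 + 8 i \sqrt{7}} = \frac{1 + 32}{49 + 7 + 8 i \sqrt{7}} = \frac{33}{56 + 8 i \sqrt{7}}$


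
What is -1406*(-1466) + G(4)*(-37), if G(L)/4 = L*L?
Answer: 2058828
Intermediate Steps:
G(L) = 4*L**2 (G(L) = 4*(L*L) = 4*L**2)
-1406*(-1466) + G(4)*(-37) = -1406*(-1466) + (4*4**2)*(-37) = 2061196 + (4*16)*(-37) = 2061196 + 64*(-37) = 2061196 - 2368 = 2058828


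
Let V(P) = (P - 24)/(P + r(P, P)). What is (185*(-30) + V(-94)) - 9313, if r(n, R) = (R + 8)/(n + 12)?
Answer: -56638055/3811 ≈ -14862.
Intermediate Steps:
r(n, R) = (8 + R)/(12 + n)
V(P) = (-24 + P)/(P + (8 + P)/(12 + P)) (V(P) = (P - 24)/(P + (8 + P)/(12 + P)) = (-24 + P)/(P + (8 + P)/(12 + P)))
(185*(-30) + V(-94)) - 9313 = (185*(-30) + (-24 - 94)*(12 - 94)/(8 - 94 - 94*(12 - 94))) - 9313 = (-5550 - 118*(-82)/(8 - 94 - 94*(-82))) - 9313 = (-5550 - 118*(-82)/(8 - 94 + 7708)) - 9313 = (-5550 - 118*(-82)/7622) - 9313 = (-5550 + (1/7622)*(-118)*(-82)) - 9313 = (-5550 + 4838/3811) - 9313 = -21146212/3811 - 9313 = -56638055/3811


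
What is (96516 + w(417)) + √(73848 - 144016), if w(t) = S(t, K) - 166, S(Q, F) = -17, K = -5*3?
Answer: 96333 + 14*I*√358 ≈ 96333.0 + 264.89*I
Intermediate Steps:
K = -15
w(t) = -183 (w(t) = -17 - 166 = -183)
(96516 + w(417)) + √(73848 - 144016) = (96516 - 183) + √(73848 - 144016) = 96333 + √(-70168) = 96333 + 14*I*√358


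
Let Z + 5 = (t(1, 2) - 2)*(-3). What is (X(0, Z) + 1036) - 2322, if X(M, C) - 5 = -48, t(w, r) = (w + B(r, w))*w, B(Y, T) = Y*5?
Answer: -1329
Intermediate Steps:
B(Y, T) = 5*Y
t(w, r) = w*(w + 5*r) (t(w, r) = (w + 5*r)*w = w*(w + 5*r))
Z = -32 (Z = -5 + (1*(1 + 5*2) - 2)*(-3) = -5 + (1*(1 + 10) - 2)*(-3) = -5 + (1*11 - 2)*(-3) = -5 + (11 - 2)*(-3) = -5 + 9*(-3) = -5 - 27 = -32)
X(M, C) = -43 (X(M, C) = 5 - 48 = -43)
(X(0, Z) + 1036) - 2322 = (-43 + 1036) - 2322 = 993 - 2322 = -1329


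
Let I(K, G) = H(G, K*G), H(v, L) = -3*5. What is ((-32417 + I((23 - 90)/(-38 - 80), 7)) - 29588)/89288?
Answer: -15505/22322 ≈ -0.69461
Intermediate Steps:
H(v, L) = -15
I(K, G) = -15
((-32417 + I((23 - 90)/(-38 - 80), 7)) - 29588)/89288 = ((-32417 - 15) - 29588)/89288 = (-32432 - 29588)*(1/89288) = -62020*1/89288 = -15505/22322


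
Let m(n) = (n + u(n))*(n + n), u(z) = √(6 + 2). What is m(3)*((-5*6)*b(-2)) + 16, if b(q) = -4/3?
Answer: 736 + 480*√2 ≈ 1414.8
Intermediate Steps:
u(z) = 2*√2 (u(z) = √8 = 2*√2)
m(n) = 2*n*(n + 2*√2) (m(n) = (n + 2*√2)*(n + n) = (n + 2*√2)*(2*n) = 2*n*(n + 2*√2))
b(q) = -4/3 (b(q) = -4*⅓ = -4/3)
m(3)*((-5*6)*b(-2)) + 16 = (2*3*(3 + 2*√2))*(-5*6*(-4/3)) + 16 = (18 + 12*√2)*(-30*(-4/3)) + 16 = (18 + 12*√2)*40 + 16 = (720 + 480*√2) + 16 = 736 + 480*√2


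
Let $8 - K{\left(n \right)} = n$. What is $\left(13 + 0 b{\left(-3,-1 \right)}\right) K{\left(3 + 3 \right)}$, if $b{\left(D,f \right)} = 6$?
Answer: $26$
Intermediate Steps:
$K{\left(n \right)} = 8 - n$
$\left(13 + 0 b{\left(-3,-1 \right)}\right) K{\left(3 + 3 \right)} = \left(13 + 0 \cdot 6\right) \left(8 - \left(3 + 3\right)\right) = \left(13 + 0\right) \left(8 - 6\right) = 13 \left(8 - 6\right) = 13 \cdot 2 = 26$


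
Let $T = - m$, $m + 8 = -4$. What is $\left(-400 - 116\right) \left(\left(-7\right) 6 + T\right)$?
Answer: $15480$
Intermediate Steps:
$m = -12$ ($m = -8 - 4 = -12$)
$T = 12$ ($T = \left(-1\right) \left(-12\right) = 12$)
$\left(-400 - 116\right) \left(\left(-7\right) 6 + T\right) = \left(-400 - 116\right) \left(\left(-7\right) 6 + 12\right) = - 516 \left(-42 + 12\right) = \left(-516\right) \left(-30\right) = 15480$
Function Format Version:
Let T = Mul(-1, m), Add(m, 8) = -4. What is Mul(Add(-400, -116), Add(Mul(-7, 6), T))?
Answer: 15480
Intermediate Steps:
m = -12 (m = Add(-8, -4) = -12)
T = 12 (T = Mul(-1, -12) = 12)
Mul(Add(-400, -116), Add(Mul(-7, 6), T)) = Mul(Add(-400, -116), Add(Mul(-7, 6), 12)) = Mul(-516, Add(-42, 12)) = Mul(-516, -30) = 15480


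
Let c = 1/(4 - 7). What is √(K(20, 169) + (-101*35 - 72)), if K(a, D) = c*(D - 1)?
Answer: 3*I*√407 ≈ 60.523*I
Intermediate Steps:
c = -⅓ (c = 1/(-3) = -⅓ ≈ -0.33333)
K(a, D) = ⅓ - D/3 (K(a, D) = -(D - 1)/3 = -(-1 + D)/3 = ⅓ - D/3)
√(K(20, 169) + (-101*35 - 72)) = √((⅓ - ⅓*169) + (-101*35 - 72)) = √((⅓ - 169/3) + (-3535 - 72)) = √(-56 - 3607) = √(-3663) = 3*I*√407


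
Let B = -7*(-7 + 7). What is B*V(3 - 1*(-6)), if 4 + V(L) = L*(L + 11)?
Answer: 0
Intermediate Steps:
B = 0 (B = -7*0 = 0)
V(L) = -4 + L*(11 + L) (V(L) = -4 + L*(L + 11) = -4 + L*(11 + L))
B*V(3 - 1*(-6)) = 0*(-4 + (3 - 1*(-6))**2 + 11*(3 - 1*(-6))) = 0*(-4 + (3 + 6)**2 + 11*(3 + 6)) = 0*(-4 + 9**2 + 11*9) = 0*(-4 + 81 + 99) = 0*176 = 0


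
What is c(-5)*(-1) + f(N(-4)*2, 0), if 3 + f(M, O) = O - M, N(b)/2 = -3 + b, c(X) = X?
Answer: 30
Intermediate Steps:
N(b) = -6 + 2*b (N(b) = 2*(-3 + b) = -6 + 2*b)
f(M, O) = -3 + O - M (f(M, O) = -3 + (O - M) = -3 + O - M)
c(-5)*(-1) + f(N(-4)*2, 0) = -5*(-1) + (-3 + 0 - (-6 + 2*(-4))*2) = 5 + (-3 + 0 - (-6 - 8)*2) = 5 + (-3 + 0 - (-14)*2) = 5 + (-3 + 0 - 1*(-28)) = 5 + (-3 + 0 + 28) = 5 + 25 = 30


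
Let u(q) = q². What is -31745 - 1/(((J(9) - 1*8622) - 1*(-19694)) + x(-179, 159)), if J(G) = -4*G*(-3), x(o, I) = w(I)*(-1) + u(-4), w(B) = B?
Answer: -350369566/11037 ≈ -31745.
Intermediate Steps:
x(o, I) = 16 - I (x(o, I) = I*(-1) + (-4)² = -I + 16 = 16 - I)
J(G) = 12*G
-31745 - 1/(((J(9) - 1*8622) - 1*(-19694)) + x(-179, 159)) = -31745 - 1/(((12*9 - 1*8622) - 1*(-19694)) + (16 - 1*159)) = -31745 - 1/(((108 - 8622) + 19694) + (16 - 159)) = -31745 - 1/((-8514 + 19694) - 143) = -31745 - 1/(11180 - 143) = -31745 - 1/11037 = -350369566/11037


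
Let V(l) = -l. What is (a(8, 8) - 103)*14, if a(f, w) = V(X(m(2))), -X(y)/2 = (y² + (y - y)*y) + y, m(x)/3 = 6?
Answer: 8134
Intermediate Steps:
m(x) = 18 (m(x) = 3*6 = 18)
X(y) = -2*y - 2*y² (X(y) = -2*((y² + (y - y)*y) + y) = -2*((y² + 0*y) + y) = -2*((y² + 0) + y) = -2*(y² + y) = -2*(y + y²) = -2*y - 2*y²)
a(f, w) = 684 (a(f, w) = -(-2)*18*(1 + 18) = -(-2)*18*19 = -1*(-684) = 684)
(a(8, 8) - 103)*14 = (684 - 103)*14 = 581*14 = 8134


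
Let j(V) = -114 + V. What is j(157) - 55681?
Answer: -55638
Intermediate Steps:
j(157) - 55681 = (-114 + 157) - 55681 = 43 - 55681 = -55638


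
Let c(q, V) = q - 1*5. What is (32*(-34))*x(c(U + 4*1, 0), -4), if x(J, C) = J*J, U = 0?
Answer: -1088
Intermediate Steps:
c(q, V) = -5 + q (c(q, V) = q - 5 = -5 + q)
x(J, C) = J²
(32*(-34))*x(c(U + 4*1, 0), -4) = (32*(-34))*(-5 + (0 + 4*1))² = -1088*(-5 + (0 + 4))² = -1088*(-5 + 4)² = -1088*(-1)² = -1088*1 = -1088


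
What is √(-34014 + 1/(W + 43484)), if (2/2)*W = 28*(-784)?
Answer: I*√3942452393201/10766 ≈ 184.43*I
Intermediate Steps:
W = -21952 (W = 28*(-784) = -21952)
√(-34014 + 1/(W + 43484)) = √(-34014 + 1/(-21952 + 43484)) = √(-34014 + 1/21532) = √(-732389447/21532) = I*√3942452393201/10766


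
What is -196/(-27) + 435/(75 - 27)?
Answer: 7051/432 ≈ 16.322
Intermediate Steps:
-196/(-27) + 435/(75 - 27) = -196*(-1/27) + 435/48 = 196/27 + 435*(1/48) = 196/27 + 145/16 = 7051/432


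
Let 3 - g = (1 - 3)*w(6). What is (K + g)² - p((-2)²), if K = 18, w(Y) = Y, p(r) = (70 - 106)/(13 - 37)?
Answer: 2175/2 ≈ 1087.5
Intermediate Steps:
p(r) = 3/2 (p(r) = -36/(-24) = -36*(-1/24) = 3/2)
g = 15 (g = 3 - (1 - 3)*6 = 3 - (-2)*6 = 3 - 1*(-12) = 3 + 12 = 15)
(K + g)² - p((-2)²) = (18 + 15)² - 1*3/2 = 33² - 3/2 = 1089 - 3/2 = 2175/2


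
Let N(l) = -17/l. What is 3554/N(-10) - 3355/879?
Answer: 31182625/14943 ≈ 2086.8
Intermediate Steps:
3554/N(-10) - 3355/879 = 3554/((-17/(-10))) - 3355/879 = 3554/((-17*(-1/10))) - 3355*1/879 = 3554/(17/10) - 3355/879 = 3554*(10/17) - 3355/879 = 35540/17 - 3355/879 = 31182625/14943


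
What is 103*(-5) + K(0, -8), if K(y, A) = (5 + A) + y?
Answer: -518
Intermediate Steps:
K(y, A) = 5 + A + y
103*(-5) + K(0, -8) = 103*(-5) + (5 - 8 + 0) = -515 - 3 = -518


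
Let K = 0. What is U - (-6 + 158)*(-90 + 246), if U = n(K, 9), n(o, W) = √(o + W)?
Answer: -23709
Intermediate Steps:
n(o, W) = √(W + o)
U = 3 (U = √(9 + 0) = √9 = 3)
U - (-6 + 158)*(-90 + 246) = 3 - (-6 + 158)*(-90 + 246) = 3 - 152*156 = 3 - 1*23712 = 3 - 23712 = -23709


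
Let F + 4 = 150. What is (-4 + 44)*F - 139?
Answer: 5701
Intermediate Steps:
F = 146 (F = -4 + 150 = 146)
(-4 + 44)*F - 139 = (-4 + 44)*146 - 139 = 40*146 - 139 = 5840 - 139 = 5701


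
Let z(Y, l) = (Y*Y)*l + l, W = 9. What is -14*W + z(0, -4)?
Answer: -130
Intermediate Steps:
z(Y, l) = l + l*Y² (z(Y, l) = Y²*l + l = l*Y² + l = l + l*Y²)
-14*W + z(0, -4) = -14*9 - 4*(1 + 0²) = -126 - 4*(1 + 0) = -126 - 4*1 = -126 - 4 = -130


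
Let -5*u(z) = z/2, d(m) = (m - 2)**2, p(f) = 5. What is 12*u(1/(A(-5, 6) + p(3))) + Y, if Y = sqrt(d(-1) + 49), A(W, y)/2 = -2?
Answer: -6/5 + sqrt(58) ≈ 6.4158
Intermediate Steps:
A(W, y) = -4 (A(W, y) = 2*(-2) = -4)
d(m) = (-2 + m)**2
u(z) = -z/10 (u(z) = -z/(5*2) = -z/10)
Y = sqrt(58) (Y = sqrt((-2 - 1)**2 + 49) = sqrt((-3)**2 + 49) = sqrt(9 + 49) = sqrt(58) ≈ 7.6158)
12*u(1/(A(-5, 6) + p(3))) + Y = 12*(-1/(10*(-4 + 5))) + sqrt(58) = 12*(-1/10/1) + sqrt(58) = 12*(-1/10*1) + sqrt(58) = 12*(-1/10) + sqrt(58) = -6/5 + sqrt(58)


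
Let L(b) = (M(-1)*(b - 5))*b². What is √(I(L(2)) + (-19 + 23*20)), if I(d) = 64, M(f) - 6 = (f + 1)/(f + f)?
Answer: √505 ≈ 22.472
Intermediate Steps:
M(f) = 6 + (1 + f)/(2*f) (M(f) = 6 + (f + 1)/(f + f) = 6 + (1 + f)/((2*f)) = 6 + (1 + f)*(1/(2*f)) = 6 + (1 + f)/(2*f))
L(b) = b²*(-30 + 6*b) (L(b) = (((½)*(1 + 13*(-1))/(-1))*(b - 5))*b² = (((½)*(-1)*(1 - 13))*(-5 + b))*b² = (((½)*(-1)*(-12))*(-5 + b))*b² = (6*(-5 + b))*b² = (-30 + 6*b)*b² = b²*(-30 + 6*b))
√(I(L(2)) + (-19 + 23*20)) = √(64 + (-19 + 23*20)) = √(64 + (-19 + 460)) = √(64 + 441) = √505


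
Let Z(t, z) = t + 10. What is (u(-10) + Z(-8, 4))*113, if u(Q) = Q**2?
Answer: 11526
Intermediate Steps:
Z(t, z) = 10 + t
(u(-10) + Z(-8, 4))*113 = ((-10)**2 + (10 - 8))*113 = (100 + 2)*113 = 102*113 = 11526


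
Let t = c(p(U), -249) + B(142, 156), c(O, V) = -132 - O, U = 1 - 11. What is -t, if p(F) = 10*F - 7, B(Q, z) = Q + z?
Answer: -273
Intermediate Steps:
U = -10
p(F) = -7 + 10*F
t = 273 (t = (-132 - (-7 + 10*(-10))) + (142 + 156) = (-132 - (-7 - 100)) + 298 = (-132 - 1*(-107)) + 298 = (-132 + 107) + 298 = -25 + 298 = 273)
-t = -1*273 = -273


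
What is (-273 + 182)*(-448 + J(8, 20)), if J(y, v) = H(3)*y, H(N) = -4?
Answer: 43680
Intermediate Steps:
J(y, v) = -4*y
(-273 + 182)*(-448 + J(8, 20)) = (-273 + 182)*(-448 - 4*8) = -91*(-448 - 32) = -91*(-480) = 43680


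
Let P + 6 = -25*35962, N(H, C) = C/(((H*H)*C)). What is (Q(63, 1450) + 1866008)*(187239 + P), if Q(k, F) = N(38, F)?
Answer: -1918001977389801/1444 ≈ -1.3283e+12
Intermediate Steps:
N(H, C) = H⁻² (N(H, C) = C/((H²*C)) = C/((C*H²)) = C*(1/(C*H²)) = H⁻²)
P = -899056 (P = -6 - 25*35962 = -6 - 899050 = -899056)
Q(k, F) = 1/1444 (Q(k, F) = 38⁻² = 1/1444)
(Q(63, 1450) + 1866008)*(187239 + P) = (1/1444 + 1866008)*(187239 - 899056) = (2694515553/1444)*(-711817) = -1918001977389801/1444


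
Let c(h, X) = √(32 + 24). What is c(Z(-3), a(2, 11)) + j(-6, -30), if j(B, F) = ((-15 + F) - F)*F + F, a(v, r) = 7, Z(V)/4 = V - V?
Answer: 420 + 2*√14 ≈ 427.48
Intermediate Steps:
Z(V) = 0 (Z(V) = 4*(V - V) = 4*0 = 0)
j(B, F) = -14*F (j(B, F) = -15*F + F = -14*F)
c(h, X) = 2*√14 (c(h, X) = √56 = 2*√14)
c(Z(-3), a(2, 11)) + j(-6, -30) = 2*√14 - 14*(-30) = 2*√14 + 420 = 420 + 2*√14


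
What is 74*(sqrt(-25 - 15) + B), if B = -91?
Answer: -6734 + 148*I*sqrt(10) ≈ -6734.0 + 468.02*I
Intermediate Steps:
74*(sqrt(-25 - 15) + B) = 74*(sqrt(-25 - 15) - 91) = 74*(sqrt(-40) - 91) = 74*(2*I*sqrt(10) - 91) = 74*(-91 + 2*I*sqrt(10)) = -6734 + 148*I*sqrt(10)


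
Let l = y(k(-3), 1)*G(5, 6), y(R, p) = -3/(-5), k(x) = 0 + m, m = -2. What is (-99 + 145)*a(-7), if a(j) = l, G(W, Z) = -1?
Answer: -138/5 ≈ -27.600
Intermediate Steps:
k(x) = -2 (k(x) = 0 - 2 = -2)
y(R, p) = ⅗ (y(R, p) = -3*(-⅕) = ⅗)
l = -⅗ (l = (⅗)*(-1) = -⅗ ≈ -0.60000)
a(j) = -⅗
(-99 + 145)*a(-7) = (-99 + 145)*(-⅗) = 46*(-⅗) = -138/5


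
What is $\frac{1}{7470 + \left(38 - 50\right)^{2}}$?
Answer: $\frac{1}{7614} \approx 0.00013134$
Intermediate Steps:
$\frac{1}{7470 + \left(38 - 50\right)^{2}} = \frac{1}{7470 + \left(-12\right)^{2}} = \frac{1}{7470 + 144} = \frac{1}{7614}$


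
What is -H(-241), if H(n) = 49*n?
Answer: 11809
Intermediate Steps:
-H(-241) = -49*(-241) = -1*(-11809) = 11809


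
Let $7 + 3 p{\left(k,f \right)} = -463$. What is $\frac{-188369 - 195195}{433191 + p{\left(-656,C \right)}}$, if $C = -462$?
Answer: $- \frac{1150692}{1299103} \approx -0.88576$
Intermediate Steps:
$p{\left(k,f \right)} = - \frac{470}{3}$ ($p{\left(k,f \right)} = - \frac{7}{3} + \frac{1}{3} \left(-463\right) = - \frac{7}{3} - \frac{463}{3} = - \frac{470}{3}$)
$\frac{-188369 - 195195}{433191 + p{\left(-656,C \right)}} = \frac{-188369 - 195195}{433191 - \frac{470}{3}} = - \frac{383564}{\frac{1299103}{3}} = \left(-383564\right) \frac{3}{1299103} = - \frac{1150692}{1299103}$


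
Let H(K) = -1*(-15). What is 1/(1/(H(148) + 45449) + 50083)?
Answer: 45464/2276973513 ≈ 1.9967e-5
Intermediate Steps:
H(K) = 15
1/(1/(H(148) + 45449) + 50083) = 1/(1/(15 + 45449) + 50083) = 1/(1/45464 + 50083) = 1/(2276973513/45464) = 45464/2276973513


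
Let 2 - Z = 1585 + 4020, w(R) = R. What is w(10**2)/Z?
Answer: -100/5603 ≈ -0.017848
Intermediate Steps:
Z = -5603 (Z = 2 - (1585 + 4020) = 2 - 1*5605 = 2 - 5605 = -5603)
w(10**2)/Z = 10**2/(-5603) = 100*(-1/5603) = -100/5603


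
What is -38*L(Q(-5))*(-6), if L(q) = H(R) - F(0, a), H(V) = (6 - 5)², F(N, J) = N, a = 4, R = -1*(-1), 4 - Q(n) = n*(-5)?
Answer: 228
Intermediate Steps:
Q(n) = 4 + 5*n (Q(n) = 4 - n*(-5) = 4 - (-5)*n = 4 + 5*n)
R = 1
H(V) = 1 (H(V) = 1² = 1)
L(q) = 1 (L(q) = 1 - 1*0 = 1 + 0 = 1)
-38*L(Q(-5))*(-6) = -38*1*(-6) = -38*(-6) = 228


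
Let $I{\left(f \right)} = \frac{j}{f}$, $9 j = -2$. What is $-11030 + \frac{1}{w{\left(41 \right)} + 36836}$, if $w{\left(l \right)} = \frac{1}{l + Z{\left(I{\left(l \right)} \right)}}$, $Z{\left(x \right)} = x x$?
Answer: $- \frac{2268219936986625}{205640973941} \approx -11030.0$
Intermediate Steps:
$j = - \frac{2}{9}$ ($j = \frac{1}{9} \left(-2\right) = - \frac{2}{9} \approx -0.22222$)
$I{\left(f \right)} = - \frac{2}{9 f}$
$Z{\left(x \right)} = x^{2}$
$w{\left(l \right)} = \frac{1}{l + \frac{4}{81 l^{2}}}$ ($w{\left(l \right)} = \frac{1}{l + \left(- \frac{2}{9 l}\right)^{2}} = \frac{1}{l + \frac{4}{81 l^{2}}}$)
$-11030 + \frac{1}{w{\left(41 \right)} + 36836} = -11030 + \frac{1}{\frac{81 \cdot 41^{2}}{4 + 81 \cdot 41^{3}} + 36836} = -11030 + \frac{1}{81 \cdot 1681 \frac{1}{4 + 81 \cdot 68921} + 36836} = -11030 + \frac{1}{81 \cdot 1681 \frac{1}{4 + 5582601} + 36836} = -11030 + \frac{1}{81 \cdot 1681 \cdot \frac{1}{5582605} + 36836} = -11030 + \frac{1}{\frac{136161}{5582605} + 36836} = -11030 + \frac{1}{\frac{205640973941}{5582605}} = -11030 + \frac{5582605}{205640973941} = - \frac{2268219936986625}{205640973941}$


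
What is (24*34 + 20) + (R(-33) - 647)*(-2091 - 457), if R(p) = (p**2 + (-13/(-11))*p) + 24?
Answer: -1087160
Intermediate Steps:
R(p) = 24 + p**2 + 13*p/11 (R(p) = (p**2 + (-13*(-1/11))*p) + 24 = (p**2 + 13*p/11) + 24 = 24 + p**2 + 13*p/11)
(24*34 + 20) + (R(-33) - 647)*(-2091 - 457) = (24*34 + 20) + ((24 + (-33)**2 + (13/11)*(-33)) - 647)*(-2091 - 457) = (816 + 20) + ((24 + 1089 - 39) - 647)*(-2548) = 836 + (1074 - 647)*(-2548) = 836 + 427*(-2548) = 836 - 1087996 = -1087160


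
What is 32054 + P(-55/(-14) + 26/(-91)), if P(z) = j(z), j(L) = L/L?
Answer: 32055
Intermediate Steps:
j(L) = 1
P(z) = 1
32054 + P(-55/(-14) + 26/(-91)) = 32054 + 1 = 32055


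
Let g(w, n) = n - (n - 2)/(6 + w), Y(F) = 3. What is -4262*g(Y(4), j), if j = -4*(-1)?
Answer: -144908/9 ≈ -16101.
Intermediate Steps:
j = 4
g(w, n) = n - (-2 + n)/(6 + w)
-4262*g(Y(4), j) = -4262*(2 + 5*4 + 4*3)/(6 + 3) = -4262*(2 + 20 + 12)/9 = -4262*34/9 = -144908/9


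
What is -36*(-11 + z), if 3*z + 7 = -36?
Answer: 912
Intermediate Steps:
z = -43/3 (z = -7/3 + (⅓)*(-36) = -7/3 - 12 = -43/3 ≈ -14.333)
-36*(-11 + z) = -36*(-11 - 43/3) = -36*(-76/3) = 912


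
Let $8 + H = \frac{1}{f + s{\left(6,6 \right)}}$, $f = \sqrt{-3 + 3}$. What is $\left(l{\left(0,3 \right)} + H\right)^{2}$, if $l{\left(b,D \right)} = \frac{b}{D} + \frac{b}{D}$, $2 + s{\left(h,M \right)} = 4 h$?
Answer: $\frac{30625}{484} \approx 63.275$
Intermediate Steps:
$s{\left(h,M \right)} = -2 + 4 h$
$f = 0$ ($f = \sqrt{0} = 0$)
$l{\left(b,D \right)} = \frac{2 b}{D}$
$H = - \frac{175}{22}$ ($H = -8 + \frac{1}{0 + \left(-2 + 4 \cdot 6\right)} = -8 + \frac{1}{0 + \left(-2 + 24\right)} = -8 + \frac{1}{0 + 22} = -8 + \frac{1}{22} = - \frac{175}{22} \approx -7.9545$)
$\left(l{\left(0,3 \right)} + H\right)^{2} = \left(2 \cdot 0 \cdot \frac{1}{3} - \frac{175}{22}\right)^{2} = \left(0 - \frac{175}{22}\right)^{2} = \left(- \frac{175}{22}\right)^{2} = \frac{30625}{484}$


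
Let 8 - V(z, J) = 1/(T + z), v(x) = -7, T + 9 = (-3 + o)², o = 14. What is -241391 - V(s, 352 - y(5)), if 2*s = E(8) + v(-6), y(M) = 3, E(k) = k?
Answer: -54314773/225 ≈ -2.4140e+5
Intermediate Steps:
T = 112 (T = -9 + (-3 + 14)² = -9 + 11² = -9 + 121 = 112)
s = ½ (s = (8 - 7)/2 = (½)*1 = ½ ≈ 0.50000)
V(z, J) = 8 - 1/(112 + z)
-241391 - V(s, 352 - y(5)) = -241391 - (895 + 8*(½))/(112 + ½) = -241391 - (895 + 4)/225/2 = -241391 - 2*899/225 = -241391 - 1*1798/225 = -241391 - 1798/225 = -54314773/225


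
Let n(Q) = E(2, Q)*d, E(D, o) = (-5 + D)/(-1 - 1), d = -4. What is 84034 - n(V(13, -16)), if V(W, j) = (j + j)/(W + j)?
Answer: 84040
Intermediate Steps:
E(D, o) = 5/2 - D/2 (E(D, o) = (-5 + D)/(-2) = (-5 + D)*(-½) = 5/2 - D/2)
V(W, j) = 2*j/(W + j) (V(W, j) = (2*j)/(W + j) = 2*j/(W + j))
n(Q) = -6 (n(Q) = (5/2 - ½*2)*(-4) = (5/2 - 1)*(-4) = (3/2)*(-4) = -6)
84034 - n(V(13, -16)) = 84034 - 1*(-6) = 84034 + 6 = 84040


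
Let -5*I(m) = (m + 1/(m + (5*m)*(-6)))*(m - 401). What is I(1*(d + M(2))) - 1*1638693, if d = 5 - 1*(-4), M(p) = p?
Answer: -522469443/319 ≈ -1.6378e+6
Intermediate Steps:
d = 9 (d = 5 + 4 = 9)
I(m) = -(-401 + m)*(m - 1/(29*m))/5 (I(m) = -(m + 1/(m + (5*m)*(-6)))*(m - 401)/5 = -(m + 1/(m - 30*m))*(-401 + m)/5 = -(m + 1/(-29*m))*(-401 + m)/5 = -(m - 1/(29*m))*(-401 + m)/5 = -(-401 + m)*(m - 1/(29*m))/5)
I(1*(d + M(2))) - 1*1638693 = (-401 + (1*(9 + 2))*(1 - 29*(9 + 2)**2 + 11629*(1*(9 + 2))))/(145*((1*(9 + 2)))) - 1*1638693 = (-401 + (1*11)*(1 - 29*(1*11)**2 + 11629*(1*11)))/(145*((1*11))) - 1638693 = (1/145)*(-401 + 11*(1 - 29*11**2 + 11629*11))/11 - 1638693 = (1/145)*(1/11)*(-401 + 11*(1 - 29*121 + 127919)) - 1638693 = (1/145)*(1/11)*(-401 + 11*(1 - 3509 + 127919)) - 1638693 = (1/145)*(1/11)*(-401 + 11*124411) - 1638693 = (1/145)*(1/11)*(-401 + 1368521) - 1638693 = (1/145)*(1/11)*1368120 - 1638693 = 273624/319 - 1638693 = -522469443/319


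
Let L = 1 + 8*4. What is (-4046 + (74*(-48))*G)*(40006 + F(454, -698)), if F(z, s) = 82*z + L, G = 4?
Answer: -1410431818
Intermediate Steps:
L = 33 (L = 1 + 32 = 33)
F(z, s) = 33 + 82*z (F(z, s) = 82*z + 33 = 33 + 82*z)
(-4046 + (74*(-48))*G)*(40006 + F(454, -698)) = (-4046 + (74*(-48))*4)*(40006 + (33 + 82*454)) = (-4046 - 3552*4)*(40006 + (33 + 37228)) = (-4046 - 14208)*(40006 + 37261) = -18254*77267 = -1410431818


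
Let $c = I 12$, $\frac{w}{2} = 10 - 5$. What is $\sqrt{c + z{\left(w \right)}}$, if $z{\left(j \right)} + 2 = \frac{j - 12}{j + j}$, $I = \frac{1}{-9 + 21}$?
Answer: $\frac{i \sqrt{110}}{10} \approx 1.0488 i$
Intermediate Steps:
$I = \frac{1}{12} \approx 0.083333$
$w = 10$ ($w = 2 \left(10 - 5\right) = 2 \cdot 5 = 10$)
$z{\left(j \right)} = -2 + \frac{-12 + j}{2 j}$ ($z{\left(j \right)} = -2 + \frac{j - 12}{j + j} = -2 + \frac{-12 + j}{2 j}$)
$c = 1$ ($c = \frac{1}{12} \cdot 12 = 1$)
$\sqrt{c + z{\left(w \right)}} = \sqrt{1 - \left(\frac{3}{2} + \frac{6}{10}\right)} = \sqrt{1 - \frac{21}{10}} = \sqrt{- \frac{11}{10}} = \frac{i \sqrt{110}}{10}$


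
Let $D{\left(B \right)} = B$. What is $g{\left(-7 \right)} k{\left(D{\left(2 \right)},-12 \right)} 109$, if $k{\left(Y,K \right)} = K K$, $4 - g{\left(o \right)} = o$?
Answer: $172656$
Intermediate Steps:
$g{\left(o \right)} = 4 - o$
$k{\left(Y,K \right)} = K^{2}$
$g{\left(-7 \right)} k{\left(D{\left(2 \right)},-12 \right)} 109 = \left(4 - -7\right) \left(-12\right)^{2} \cdot 109 = \left(4 + 7\right) 144 \cdot 109 = 11 \cdot 144 \cdot 109 = 1584 \cdot 109 = 172656$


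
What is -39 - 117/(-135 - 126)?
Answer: -1118/29 ≈ -38.552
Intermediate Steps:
-39 - 117/(-135 - 126) = -39 - 117/(-261) = -39 - 1/261*(-117) = -39 + 13/29 = -1118/29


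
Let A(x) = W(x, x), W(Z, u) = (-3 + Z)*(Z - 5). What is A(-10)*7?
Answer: 1365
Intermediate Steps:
W(Z, u) = (-5 + Z)*(-3 + Z) (W(Z, u) = (-3 + Z)*(-5 + Z) = (-5 + Z)*(-3 + Z))
A(x) = 15 + x² - 8*x
A(-10)*7 = (15 + (-10)² - 8*(-10))*7 = (15 + 100 + 80)*7 = 195*7 = 1365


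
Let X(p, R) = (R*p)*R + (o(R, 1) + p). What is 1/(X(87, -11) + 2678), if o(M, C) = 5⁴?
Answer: 1/13917 ≈ 7.1855e-5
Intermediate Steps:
o(M, C) = 625
X(p, R) = 625 + p + p*R² (X(p, R) = (R*p)*R + (625 + p) = p*R² + (625 + p) = 625 + p + p*R²)
1/(X(87, -11) + 2678) = 1/((625 + 87 + 87*(-11)²) + 2678) = 1/((625 + 87 + 87*121) + 2678) = 1/((625 + 87 + 10527) + 2678) = 1/(11239 + 2678) = 1/13917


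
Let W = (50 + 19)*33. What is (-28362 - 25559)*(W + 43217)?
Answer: -2453081974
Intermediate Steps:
W = 2277 (W = 69*33 = 2277)
(-28362 - 25559)*(W + 43217) = (-28362 - 25559)*(2277 + 43217) = -53921*45494 = -2453081974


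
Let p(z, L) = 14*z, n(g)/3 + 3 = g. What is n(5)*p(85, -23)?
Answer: 7140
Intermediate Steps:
n(g) = -9 + 3*g
n(5)*p(85, -23) = (-9 + 3*5)*(14*85) = (-9 + 15)*1190 = 6*1190 = 7140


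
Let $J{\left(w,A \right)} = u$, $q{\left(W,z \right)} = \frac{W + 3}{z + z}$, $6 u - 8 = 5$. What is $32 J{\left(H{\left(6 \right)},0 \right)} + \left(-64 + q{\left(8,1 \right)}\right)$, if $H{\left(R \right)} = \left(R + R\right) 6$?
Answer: $\frac{65}{6} \approx 10.833$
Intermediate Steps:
$u = \frac{13}{6}$ ($u = \frac{4}{3} + \frac{1}{6} \cdot 5 = \frac{4}{3} + \frac{5}{6} = \frac{13}{6} \approx 2.1667$)
$q{\left(W,z \right)} = \frac{3 + W}{2 z}$
$H{\left(R \right)} = 12 R$ ($H{\left(R \right)} = 2 R 6 = 12 R$)
$J{\left(w,A \right)} = \frac{13}{6}$
$32 J{\left(H{\left(6 \right)},0 \right)} + \left(-64 + q{\left(8,1 \right)}\right) = 32 \cdot \frac{13}{6} - \left(64 - \frac{3 + 8}{2 \cdot 1}\right) = \frac{208}{3} - \left(64 - \frac{11}{2}\right) = \frac{208}{3} + \left(-64 + \frac{11}{2}\right) = \frac{208}{3} - \frac{117}{2} = \frac{65}{6}$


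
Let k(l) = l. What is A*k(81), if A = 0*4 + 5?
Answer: 405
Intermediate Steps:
A = 5 (A = 0 + 5 = 5)
A*k(81) = 5*81 = 405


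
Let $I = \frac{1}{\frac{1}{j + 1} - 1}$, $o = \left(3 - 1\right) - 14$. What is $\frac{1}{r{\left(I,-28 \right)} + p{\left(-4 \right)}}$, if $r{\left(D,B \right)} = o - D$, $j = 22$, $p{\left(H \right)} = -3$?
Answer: $- \frac{22}{307} \approx -0.071661$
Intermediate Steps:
$o = -12$ ($o = \left(3 - 1\right) - 14 = 2 - 14 = -12$)
$I = - \frac{23}{22}$ ($I = \frac{1}{\frac{1}{22 + 1} - 1} = \frac{1}{\frac{1}{23} - 1} = \frac{1}{- \frac{22}{23}} = - \frac{23}{22} \approx -1.0455$)
$r{\left(D,B \right)} = -12 - D$
$\frac{1}{r{\left(I,-28 \right)} + p{\left(-4 \right)}} = \frac{1}{\left(-12 - - \frac{23}{22}\right) - 3} = \frac{1}{\left(-12 + \frac{23}{22}\right) - 3} = \frac{1}{- \frac{241}{22} - 3} = \frac{1}{- \frac{307}{22}} = - \frac{22}{307}$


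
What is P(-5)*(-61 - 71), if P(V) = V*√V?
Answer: 660*I*√5 ≈ 1475.8*I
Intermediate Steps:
P(V) = V^(3/2)
P(-5)*(-61 - 71) = (-5)^(3/2)*(-61 - 71) = -5*I*√5*(-132) = 660*I*√5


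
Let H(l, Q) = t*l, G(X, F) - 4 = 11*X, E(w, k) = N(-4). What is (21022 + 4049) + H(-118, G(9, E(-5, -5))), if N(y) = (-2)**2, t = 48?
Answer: 19407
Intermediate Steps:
N(y) = 4
E(w, k) = 4
G(X, F) = 4 + 11*X
H(l, Q) = 48*l
(21022 + 4049) + H(-118, G(9, E(-5, -5))) = (21022 + 4049) + 48*(-118) = 25071 - 5664 = 19407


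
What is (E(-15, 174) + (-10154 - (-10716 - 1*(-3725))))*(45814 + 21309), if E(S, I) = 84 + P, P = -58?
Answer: -210564851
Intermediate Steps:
E(S, I) = 26 (E(S, I) = 84 - 58 = 26)
(E(-15, 174) + (-10154 - (-10716 - 1*(-3725))))*(45814 + 21309) = (26 + (-10154 - (-10716 - 1*(-3725))))*(45814 + 21309) = (26 + (-10154 - (-10716 + 3725)))*67123 = (26 + (-10154 - 1*(-6991)))*67123 = (26 + (-10154 + 6991))*67123 = (26 - 3163)*67123 = -3137*67123 = -210564851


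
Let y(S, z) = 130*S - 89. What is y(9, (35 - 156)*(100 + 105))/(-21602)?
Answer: -1081/21602 ≈ -0.050042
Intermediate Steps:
y(S, z) = -89 + 130*S
y(9, (35 - 156)*(100 + 105))/(-21602) = (-89 + 130*9)/(-21602) = (-89 + 1170)*(-1/21602) = 1081*(-1/21602) = -1081/21602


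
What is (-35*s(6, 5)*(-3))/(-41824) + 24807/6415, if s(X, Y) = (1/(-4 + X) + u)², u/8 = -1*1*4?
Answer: 1476692697/1073203840 ≈ 1.3760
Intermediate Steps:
u = -32 (u = 8*(-1*1*4) = 8*(-1*4) = 8*(-4) = -32)
s(X, Y) = (-32 + 1/(-4 + X))² (s(X, Y) = (1/(-4 + X) - 32)² = (-32 + 1/(-4 + X))²)
(-35*s(6, 5)*(-3))/(-41824) + 24807/6415 = (-35*(129 - 32*6)²/(-4 + 6)²*(-3))/(-41824) + 24807/6415 = (-35*(129 - 192)²/2²*(-3))*(-1/41824) + 24807*(1/6415) = (-35*(-63)²/4*(-3))*(-1/41824) + 24807/6415 = (-35*3969/4*(-3))*(-1/41824) + 24807/6415 = -138915/4*(-3)*(-1/41824) + 24807/6415 = (416745/4)*(-1/41824) + 24807/6415 = -416745/167296 + 24807/6415 = 1476692697/1073203840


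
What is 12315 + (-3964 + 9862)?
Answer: 18213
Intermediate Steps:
12315 + (-3964 + 9862) = 12315 + 5898 = 18213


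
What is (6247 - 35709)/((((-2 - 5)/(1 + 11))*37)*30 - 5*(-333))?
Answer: -58924/2035 ≈ -28.955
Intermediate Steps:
(6247 - 35709)/((((-2 - 5)/(1 + 11))*37)*30 - 5*(-333)) = -29462/((-7/12*37)*30 + 1665) = -29462/((-7*1/12*37)*30 + 1665) = -29462/(-7/12*37*30 + 1665) = -29462/(-259/12*30 + 1665) = -29462/(-1295/2 + 1665) = -29462/2035/2 = -29462*2/2035 = -58924/2035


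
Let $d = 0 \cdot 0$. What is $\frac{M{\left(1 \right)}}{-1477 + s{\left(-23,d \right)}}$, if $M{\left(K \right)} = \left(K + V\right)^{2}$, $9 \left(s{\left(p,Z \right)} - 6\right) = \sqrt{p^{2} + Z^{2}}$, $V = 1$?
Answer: $- \frac{9}{3304} \approx -0.002724$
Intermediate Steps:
$d = 0$
$s{\left(p,Z \right)} = 6 + \frac{\sqrt{Z^{2} + p^{2}}}{9}$ ($s{\left(p,Z \right)} = 6 + \frac{\sqrt{p^{2} + Z^{2}}}{9} = 6 + \frac{\sqrt{Z^{2} + p^{2}}}{9}$)
$M{\left(K \right)} = \left(1 + K\right)^{2}$ ($M{\left(K \right)} = \left(K + 1\right)^{2} = \left(1 + K\right)^{2}$)
$\frac{M{\left(1 \right)}}{-1477 + s{\left(-23,d \right)}} = \frac{\left(1 + 1\right)^{2}}{-1477 + \left(6 + \frac{\sqrt{0^{2} + \left(-23\right)^{2}}}{9}\right)} = \frac{2^{2}}{-1477 + \left(6 + \frac{\sqrt{0 + 529}}{9}\right)} = \frac{4}{-1477 + \left(6 + \frac{\sqrt{529}}{9}\right)} = \frac{4}{-1477 + \left(6 + \frac{1}{9} \cdot 23\right)} = \frac{4}{-1477 + \left(6 + \frac{23}{9}\right)} = \frac{4}{-1477 + \frac{77}{9}} = \frac{4}{- \frac{13216}{9}} = 4 \left(- \frac{9}{13216}\right) = - \frac{9}{3304}$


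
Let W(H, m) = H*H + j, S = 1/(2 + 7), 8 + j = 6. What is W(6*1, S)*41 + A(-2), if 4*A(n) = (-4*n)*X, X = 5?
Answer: 1404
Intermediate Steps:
A(n) = -5*n (A(n) = (-4*n*5)/4 = (-20*n)/4 = -5*n)
j = -2 (j = -8 + 6 = -2)
S = 1/9 ≈ 0.11111
W(H, m) = -2 + H**2 (W(H, m) = H*H - 2 = H**2 - 2 = -2 + H**2)
W(6*1, S)*41 + A(-2) = (-2 + (6*1)**2)*41 - 5*(-2) = (-2 + 6**2)*41 + 10 = (-2 + 36)*41 + 10 = 34*41 + 10 = 1394 + 10 = 1404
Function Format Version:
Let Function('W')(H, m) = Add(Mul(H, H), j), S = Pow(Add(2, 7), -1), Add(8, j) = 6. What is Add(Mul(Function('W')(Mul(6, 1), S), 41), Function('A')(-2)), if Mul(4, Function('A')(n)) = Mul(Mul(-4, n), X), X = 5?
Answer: 1404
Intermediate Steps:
Function('A')(n) = Mul(-5, n) (Function('A')(n) = Mul(Rational(1, 4), Mul(Mul(-4, n), 5)) = Mul(Rational(1, 4), Mul(-20, n)) = Mul(-5, n))
j = -2 (j = Add(-8, 6) = -2)
S = Rational(1, 9) (S = Pow(9, -1) = Rational(1, 9) ≈ 0.11111)
Function('W')(H, m) = Add(-2, Pow(H, 2)) (Function('W')(H, m) = Add(Mul(H, H), -2) = Add(Pow(H, 2), -2) = Add(-2, Pow(H, 2)))
Add(Mul(Function('W')(Mul(6, 1), S), 41), Function('A')(-2)) = Add(Mul(Add(-2, Pow(Mul(6, 1), 2)), 41), Mul(-5, -2)) = Add(Mul(Add(-2, Pow(6, 2)), 41), 10) = Add(Mul(Add(-2, 36), 41), 10) = Add(Mul(34, 41), 10) = Add(1394, 10) = 1404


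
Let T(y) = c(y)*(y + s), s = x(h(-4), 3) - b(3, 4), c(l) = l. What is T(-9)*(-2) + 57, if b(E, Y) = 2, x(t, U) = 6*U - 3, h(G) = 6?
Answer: 129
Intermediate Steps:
x(t, U) = -3 + 6*U
s = 13 (s = (-3 + 6*3) - 1*2 = (-3 + 18) - 2 = 15 - 2 = 13)
T(y) = y*(13 + y) (T(y) = y*(y + 13) = y*(13 + y))
T(-9)*(-2) + 57 = -9*(13 - 9)*(-2) + 57 = -9*4*(-2) + 57 = -36*(-2) + 57 = 72 + 57 = 129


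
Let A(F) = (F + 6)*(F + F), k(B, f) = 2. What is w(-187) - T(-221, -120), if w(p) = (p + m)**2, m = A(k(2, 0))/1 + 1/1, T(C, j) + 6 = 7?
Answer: 23715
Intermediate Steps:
T(C, j) = 1 (T(C, j) = -6 + 7 = 1)
A(F) = 2*F*(6 + F) (A(F) = (6 + F)*(2*F) = 2*F*(6 + F))
m = 33 (m = (2*2*(6 + 2))/1 + 1/1 = (2*2*8)*1 + 1*1 = 32*1 + 1 = 32 + 1 = 33)
w(p) = (33 + p)**2 (w(p) = (p + 33)**2 = (33 + p)**2)
w(-187) - T(-221, -120) = (33 - 187)**2 - 1*1 = (-154)**2 - 1 = 23716 - 1 = 23715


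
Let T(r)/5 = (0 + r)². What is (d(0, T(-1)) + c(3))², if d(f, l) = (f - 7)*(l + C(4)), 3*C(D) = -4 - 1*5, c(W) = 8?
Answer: 36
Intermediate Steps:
T(r) = 5*r² (T(r) = 5*(0 + r)² = 5*r²)
C(D) = -3 (C(D) = (-4 - 1*5)/3 = (-4 - 5)/3 = (⅓)*(-9) = -3)
d(f, l) = (-7 + f)*(-3 + l) (d(f, l) = (f - 7)*(l - 3) = (-7 + f)*(-3 + l))
(d(0, T(-1)) + c(3))² = ((21 - 35*(-1)² - 3*0 + 0*(5*(-1)²)) + 8)² = ((21 - 35 + 0 + 0*(5*1)) + 8)² = ((21 - 7*5 + 0 + 0*5) + 8)² = ((21 - 35 + 0 + 0) + 8)² = (-14 + 8)² = (-6)² = 36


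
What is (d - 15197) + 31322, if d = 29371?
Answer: 45496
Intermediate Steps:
(d - 15197) + 31322 = (29371 - 15197) + 31322 = 14174 + 31322 = 45496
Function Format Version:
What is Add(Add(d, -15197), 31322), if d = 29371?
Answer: 45496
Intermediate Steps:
Add(Add(d, -15197), 31322) = Add(Add(29371, -15197), 31322) = Add(14174, 31322) = 45496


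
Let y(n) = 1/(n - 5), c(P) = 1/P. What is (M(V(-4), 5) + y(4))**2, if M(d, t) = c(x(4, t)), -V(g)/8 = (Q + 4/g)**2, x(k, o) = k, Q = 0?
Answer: 9/16 ≈ 0.56250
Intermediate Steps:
V(g) = -128/g**2 (V(g) = -8*(0 + 4/g)**2 = -8*16/g**2 = -128/g**2)
c(P) = 1/P
y(n) = 1/(-5 + n)
M(d, t) = 1/4
(M(V(-4), 5) + y(4))**2 = (1/4 + 1/(-5 + 4))**2 = (1/4 + 1/(-1))**2 = (1/4 - 1)**2 = (-3/4)**2 = 9/16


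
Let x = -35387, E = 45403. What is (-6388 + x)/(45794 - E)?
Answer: -41775/391 ≈ -106.84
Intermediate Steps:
(-6388 + x)/(45794 - E) = (-6388 - 35387)/(45794 - 1*45403) = -41775/(45794 - 45403) = -41775/391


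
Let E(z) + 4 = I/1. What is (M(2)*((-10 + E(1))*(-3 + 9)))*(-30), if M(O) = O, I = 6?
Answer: 2880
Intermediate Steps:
E(z) = 2 (E(z) = -4 + 6/1 = -4 + 6*1 = -4 + 6 = 2)
(M(2)*((-10 + E(1))*(-3 + 9)))*(-30) = (2*((-10 + 2)*(-3 + 9)))*(-30) = (2*(-8*6))*(-30) = (2*(-48))*(-30) = -96*(-30) = 2880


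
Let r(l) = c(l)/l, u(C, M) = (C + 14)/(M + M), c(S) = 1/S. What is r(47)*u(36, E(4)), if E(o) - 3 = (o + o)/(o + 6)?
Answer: 125/41971 ≈ 0.0029782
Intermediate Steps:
E(o) = 3 + 2*o/(6 + o) (E(o) = 3 + (o + o)/(o + 6) = 3 + (2*o)/(6 + o) = 3 + 2*o/(6 + o))
u(C, M) = (14 + C)/(2*M) (u(C, M) = (14 + C)/((2*M)) = (14 + C)*(1/(2*M)) = (14 + C)/(2*M))
r(l) = l⁻² (r(l) = 1/(l*l) = l⁻²)
r(47)*u(36, E(4)) = ((14 + 36)/(2*(((18 + 5*4)/(6 + 4)))))/47² = ((½)*50/((18 + 20)/10))/2209 = ((½)*50/((⅒)*38))/2209 = ((½)*50/(19/5))/2209 = ((½)*(5/19)*50)/2209 = (1/2209)*(125/19) = 125/41971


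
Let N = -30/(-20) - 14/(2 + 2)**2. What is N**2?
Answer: 25/64 ≈ 0.39063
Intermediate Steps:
N = 5/8 (N = -30*(-1/20) - 14/(4**2) = 3/2 - 14/16 = 3/2 - 14*1/16 = 3/2 - 7/8 = 5/8 ≈ 0.62500)
N**2 = (5/8)**2 = 25/64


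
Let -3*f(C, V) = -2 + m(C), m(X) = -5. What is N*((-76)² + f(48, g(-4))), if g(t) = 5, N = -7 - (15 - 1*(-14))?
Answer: -208020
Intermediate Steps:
N = -36 (N = -7 - (15 + 14) = -7 - 1*29 = -7 - 29 = -36)
f(C, V) = 7/3 (f(C, V) = -(-2 - 5)/3 = -⅓*(-7) = 7/3)
N*((-76)² + f(48, g(-4))) = -36*((-76)² + 7/3) = -36*(5776 + 7/3) = -36*17335/3 = -208020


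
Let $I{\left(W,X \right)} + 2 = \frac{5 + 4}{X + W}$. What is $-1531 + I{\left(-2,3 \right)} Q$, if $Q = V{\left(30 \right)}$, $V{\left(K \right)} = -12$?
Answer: $-1615$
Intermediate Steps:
$Q = -12$
$I{\left(W,X \right)} = -2 + \frac{9}{W + X}$ ($I{\left(W,X \right)} = -2 + \frac{5 + 4}{X + W} = -2 + \frac{9}{W + X}$)
$-1531 + I{\left(-2,3 \right)} Q = -1531 + \frac{9 - -4 - 6}{-2 + 3} \left(-12\right) = -1531 + \frac{9 + 4 - 6}{1} \left(-12\right) = -1531 + 1 \cdot 7 \left(-12\right) = -1531 + 7 \left(-12\right) = -1531 - 84 = -1615$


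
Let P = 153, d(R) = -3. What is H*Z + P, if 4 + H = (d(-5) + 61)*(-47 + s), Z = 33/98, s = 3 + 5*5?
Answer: -1536/7 ≈ -219.43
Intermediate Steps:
s = 28 (s = 3 + 25 = 28)
Z = 33/98 (Z = 33*(1/98) = 33/98 ≈ 0.33673)
H = -1106 (H = -4 + (-3 + 61)*(-47 + 28) = -4 + 58*(-19) = -4 - 1102 = -1106)
H*Z + P = -1106*33/98 + 153 = -2607/7 + 153 = -1536/7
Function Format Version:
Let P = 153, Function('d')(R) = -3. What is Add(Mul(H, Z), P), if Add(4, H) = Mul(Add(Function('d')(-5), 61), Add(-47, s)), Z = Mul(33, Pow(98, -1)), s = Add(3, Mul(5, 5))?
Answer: Rational(-1536, 7) ≈ -219.43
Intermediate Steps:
s = 28 (s = Add(3, 25) = 28)
Z = Rational(33, 98) (Z = Mul(33, Rational(1, 98)) = Rational(33, 98) ≈ 0.33673)
H = -1106 (H = Add(-4, Mul(Add(-3, 61), Add(-47, 28))) = Add(-4, Mul(58, -19)) = Add(-4, -1102) = -1106)
Add(Mul(H, Z), P) = Add(Mul(-1106, Rational(33, 98)), 153) = Add(Rational(-2607, 7), 153) = Rational(-1536, 7)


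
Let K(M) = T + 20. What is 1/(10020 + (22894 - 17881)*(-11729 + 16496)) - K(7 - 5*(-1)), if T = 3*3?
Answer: -693302738/23906991 ≈ -29.000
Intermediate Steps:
T = 9
K(M) = 29 (K(M) = 9 + 20 = 29)
1/(10020 + (22894 - 17881)*(-11729 + 16496)) - K(7 - 5*(-1)) = 1/(10020 + (22894 - 17881)*(-11729 + 16496)) - 1*29 = 1/(10020 + 5013*4767) - 29 = 1/(10020 + 23896971) - 29 = 1/23906991 - 29 = -693302738/23906991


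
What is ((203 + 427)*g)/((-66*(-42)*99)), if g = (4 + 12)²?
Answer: 640/1089 ≈ 0.58770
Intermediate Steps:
g = 256 (g = 16² = 256)
((203 + 427)*g)/((-66*(-42)*99)) = ((203 + 427)*256)/((-66*(-42)*99)) = (630*256)/((2772*99)) = 161280/274428 = 161280*(1/274428) = 640/1089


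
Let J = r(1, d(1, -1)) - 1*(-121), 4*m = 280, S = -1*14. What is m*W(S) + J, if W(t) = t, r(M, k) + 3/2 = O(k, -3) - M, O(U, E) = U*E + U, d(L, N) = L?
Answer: -1727/2 ≈ -863.50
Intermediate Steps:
S = -14
O(U, E) = U + E*U (O(U, E) = E*U + U = U + E*U)
r(M, k) = -3/2 - M - 2*k (r(M, k) = -3/2 + (k*(1 - 3) - M) = -3/2 + (k*(-2) - M) = -3/2 + (-2*k - M) = -3/2 + (-M - 2*k) = -3/2 - M - 2*k)
m = 70 (m = (¼)*280 = 70)
J = 233/2 (J = (-3/2 - 1*1 - 2*1) - 1*(-121) = (-3/2 - 1 - 2) + 121 = -9/2 + 121 = 233/2 ≈ 116.50)
m*W(S) + J = 70*(-14) + 233/2 = -980 + 233/2 = -1727/2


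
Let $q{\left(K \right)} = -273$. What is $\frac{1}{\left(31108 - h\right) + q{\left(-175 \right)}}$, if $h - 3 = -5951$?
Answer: $\frac{1}{36783} \approx 2.7186 \cdot 10^{-5}$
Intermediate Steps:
$h = -5948$ ($h = 3 - 5951 = -5948$)
$\frac{1}{\left(31108 - h\right) + q{\left(-175 \right)}} = \frac{1}{\left(31108 - -5948\right) - 273} = \frac{1}{\left(31108 + 5948\right) - 273} = \frac{1}{37056 - 273} = \frac{1}{36783}$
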